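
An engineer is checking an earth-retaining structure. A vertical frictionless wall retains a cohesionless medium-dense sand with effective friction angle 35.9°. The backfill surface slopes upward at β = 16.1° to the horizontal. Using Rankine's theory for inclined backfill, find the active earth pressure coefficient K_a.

0.289

K_a = cos β · (cos β − √(cos²β − cos²φ)) / (cos β + √(cos²β − cos²φ)).
cos β = 0.9608, cos φ = 0.8100, √(cos²β − cos²φ) = 0.5167.
K_a = 0.9608 × (0.9608 − 0.5167)/(0.9608 + 0.5167) = 0.2888.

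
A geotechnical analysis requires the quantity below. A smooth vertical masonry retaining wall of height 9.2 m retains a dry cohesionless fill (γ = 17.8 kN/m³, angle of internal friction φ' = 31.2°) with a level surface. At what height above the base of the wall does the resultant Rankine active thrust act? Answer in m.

3.07 m

K_a = 0.3175.
The pressure distribution is triangular, so the resultant acts at H/3 above the base = 9.2/3 = 3.067 m.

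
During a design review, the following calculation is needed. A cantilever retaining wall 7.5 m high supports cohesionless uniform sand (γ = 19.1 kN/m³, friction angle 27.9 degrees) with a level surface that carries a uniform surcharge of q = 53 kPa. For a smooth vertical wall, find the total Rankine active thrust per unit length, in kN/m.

339 kN/m

K_a = tan²(45° − φ/2) = 0.3625.
Soil triangle: ½ K_a γ H² = 0.5×0.3625×19.1×7.5² = 194.7 kN/m.
Surcharge rectangle: K_a q H = 0.3625×53×7.5 = 144.1 kN/m.
Total = 194.7 + 144.1 = 338.8 kN/m.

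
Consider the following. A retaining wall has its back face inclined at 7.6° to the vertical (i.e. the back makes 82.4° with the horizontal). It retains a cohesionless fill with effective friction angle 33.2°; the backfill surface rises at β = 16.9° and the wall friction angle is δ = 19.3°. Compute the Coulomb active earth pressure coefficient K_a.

K_a = sin²(α+φ) / [sin²α · sin(α−δ) · (1 + √{sin(φ+δ)sin(φ−β) / (sin(α−δ)sin(α+β))})²].
With α = 82.4°, φ = 33.2°, δ = 19.3°, β = 16.9°: K_a = 0.4109.

0.411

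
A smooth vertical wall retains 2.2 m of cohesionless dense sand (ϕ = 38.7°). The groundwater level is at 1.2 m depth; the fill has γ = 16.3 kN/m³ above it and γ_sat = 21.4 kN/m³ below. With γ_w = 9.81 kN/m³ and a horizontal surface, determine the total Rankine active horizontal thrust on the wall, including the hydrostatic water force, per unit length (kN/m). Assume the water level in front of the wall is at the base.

13.5 kN/m

K_a = tan²(45° − φ/2) = 0.2306.
γ' = 21.4 − 9.81 = 11.59 kN/m³. Depth below WT = 1.0 m.
σ'_h at WT = K_a γ d_w = 4.510 kPa; at base = 4.510 + K_a γ' × 1.0 = 7.183 kPa.
P₁ (0–1.2 m) = ½×4.510×1.2 = 2.706. P₂ (1.2–2.2 m) = ½(4.510+7.183)×1.0 = 5.846.
P_w = ½ γ_w h₂² = 0.5×9.81×1.0² = 4.905. Total = 2.706+5.846+4.905 = 13.46 kN/m.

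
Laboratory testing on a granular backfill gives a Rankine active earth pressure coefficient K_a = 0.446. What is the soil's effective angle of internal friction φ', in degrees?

K_a = tan²(45° − φ/2) ⇒ 45° − φ/2 = arctan(√0.446) = 33.74°.
φ = 2(45° − 33.74°) = 22.53°.

22.5°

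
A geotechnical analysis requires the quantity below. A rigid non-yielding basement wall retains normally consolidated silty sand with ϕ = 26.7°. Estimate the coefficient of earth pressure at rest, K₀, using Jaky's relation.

K₀ = 1 − sin φ' = 1 − sin 26.7° = 0.5507.

0.551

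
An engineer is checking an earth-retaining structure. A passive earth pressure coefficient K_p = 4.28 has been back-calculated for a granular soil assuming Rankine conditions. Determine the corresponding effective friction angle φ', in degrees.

38.4°

K_p = (1+sin φ)/(1−sin φ) ⇒ sin φ = (K_p − 1)/(K_p + 1) = 0.6212.
φ = arcsin(0.6212) = 38.40°.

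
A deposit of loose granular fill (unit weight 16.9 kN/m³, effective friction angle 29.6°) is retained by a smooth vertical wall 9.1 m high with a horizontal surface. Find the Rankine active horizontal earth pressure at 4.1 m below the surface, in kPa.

23.5 kPa

K_a = (1 − sin φ)/(1 + sin φ) = 0.3387.
σ_h = K_a γ z = 0.3387 × 16.9 × 4.1 = 23.47 kPa.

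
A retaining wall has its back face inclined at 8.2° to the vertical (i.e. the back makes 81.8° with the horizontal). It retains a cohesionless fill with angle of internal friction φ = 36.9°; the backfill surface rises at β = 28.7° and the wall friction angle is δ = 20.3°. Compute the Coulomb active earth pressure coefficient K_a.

0.468

K_a = sin²(α+φ) / [sin²α · sin(α−δ) · (1 + √{sin(φ+δ)sin(φ−β) / (sin(α−δ)sin(α+β))})²].
With α = 81.8°, φ = 36.9°, δ = 20.3°, β = 28.7°: K_a = 0.4682.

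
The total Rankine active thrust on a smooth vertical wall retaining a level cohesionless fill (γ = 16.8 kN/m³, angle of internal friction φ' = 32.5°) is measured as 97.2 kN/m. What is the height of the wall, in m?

K_a = 0.3010. P_a = ½ K_a γ H² ⇒ H = √(2P_a/(K_a γ)).
H = √(2×97.2/(0.3010×16.8)) = 6.200 m.

6.20 m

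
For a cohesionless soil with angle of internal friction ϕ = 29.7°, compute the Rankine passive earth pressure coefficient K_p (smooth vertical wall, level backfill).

K_p = (1 + sin φ)/(1 − sin φ) = tan²(45° + 29.7°/2) = 2.964.

2.96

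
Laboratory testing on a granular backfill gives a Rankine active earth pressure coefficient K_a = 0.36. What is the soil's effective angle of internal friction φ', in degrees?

28.1°

K_a = tan²(45° − φ/2) ⇒ 45° − φ/2 = arctan(√0.36) = 30.96°.
φ = 2(45° − 30.96°) = 28.07°.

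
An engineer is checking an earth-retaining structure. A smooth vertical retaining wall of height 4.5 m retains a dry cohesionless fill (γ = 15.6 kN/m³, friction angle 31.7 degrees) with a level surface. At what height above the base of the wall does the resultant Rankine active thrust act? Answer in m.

1.50 m

K_a = 0.3111.
The pressure distribution is triangular, so the resultant acts at H/3 above the base = 4.5/3 = 1.500 m.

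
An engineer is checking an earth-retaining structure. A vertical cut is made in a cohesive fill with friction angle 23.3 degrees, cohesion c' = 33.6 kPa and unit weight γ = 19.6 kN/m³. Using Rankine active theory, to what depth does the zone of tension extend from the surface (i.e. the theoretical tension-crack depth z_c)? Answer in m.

K_a = tan²(45° − 23.3°/2) = 0.4331; √K_a = 0.6581.
The active pressure is zero where K_a γ z = 2c√K_a, so z_c = 2c/(γ√K_a) = 2×33.6/(19.6×0.6581) = 5.210 m.

5.21 m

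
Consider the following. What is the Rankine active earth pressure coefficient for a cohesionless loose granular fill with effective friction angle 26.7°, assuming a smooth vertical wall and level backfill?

K_a = (1 − sin φ)/(1 + sin φ) = (1 − sin 26.7°)/(1 + sin 26.7°) = 0.3800.

0.380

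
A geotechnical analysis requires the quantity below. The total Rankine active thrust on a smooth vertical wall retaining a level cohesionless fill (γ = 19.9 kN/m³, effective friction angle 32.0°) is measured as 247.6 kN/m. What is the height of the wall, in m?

9.00 m

K_a = 0.3073. P_a = ½ K_a γ H² ⇒ H = √(2P_a/(K_a γ)).
H = √(2×247.6/(0.3073×19.9)) = 8.999 m.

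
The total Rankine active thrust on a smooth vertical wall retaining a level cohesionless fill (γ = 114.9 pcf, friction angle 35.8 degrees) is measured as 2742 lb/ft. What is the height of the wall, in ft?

13.5 ft

K_a = 0.2619. P_a = ½ K_a γ H² ⇒ H = √(2P_a/(K_a γ)).
H = √(2×2742/(0.2619×114.9)) = 13.50 ft.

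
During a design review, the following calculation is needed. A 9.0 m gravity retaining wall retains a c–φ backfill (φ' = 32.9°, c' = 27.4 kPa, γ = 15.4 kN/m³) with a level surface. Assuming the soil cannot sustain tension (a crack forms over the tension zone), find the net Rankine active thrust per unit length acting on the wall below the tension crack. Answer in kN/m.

K_a = 0.2960; √K_a = 0.5441.
Tension-crack depth z_c = 2c/(γ√K_a) = 2×27.4/(15.4×0.5441) = 6.540 m.
σ_a at base = K_a γ H − 2c√K_a = 0.2960×15.4×9.0 − 2×27.4×0.5441 = 11.21 kPa.
P_a = ½ × 11.21 × (H − z_c) = 0.5×11.21×2.460 = 13.79 kN/m.

13.8 kN/m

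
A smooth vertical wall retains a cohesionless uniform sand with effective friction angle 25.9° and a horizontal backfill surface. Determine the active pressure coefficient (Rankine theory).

0.392

K_a = tan²(45° − φ/2) = tan²(32.05°) = 0.3920.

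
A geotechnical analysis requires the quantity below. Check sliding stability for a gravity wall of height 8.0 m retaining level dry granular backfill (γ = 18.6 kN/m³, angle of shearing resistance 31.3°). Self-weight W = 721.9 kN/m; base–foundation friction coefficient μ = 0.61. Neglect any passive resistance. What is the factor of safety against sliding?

2.34

K_a = tan²(45° − 31.3°/2) = 0.3162.
P_a = ½K_aγH² = 0.5×0.3162×18.6×8.0² = 188.2 kN/m, acting at H/3 = 2.667 m above the base.
FS_sliding = μW / P_a = 0.61×721.9 / 188.2 = 2.340.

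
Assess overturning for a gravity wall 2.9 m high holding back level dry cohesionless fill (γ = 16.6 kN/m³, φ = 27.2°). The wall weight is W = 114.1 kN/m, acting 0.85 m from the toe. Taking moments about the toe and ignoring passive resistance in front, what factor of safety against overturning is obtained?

3.86

K_a = tan²(45° − 27.2°/2) = 0.3726.
P_a = ½K_aγH² = 0.5×0.3726×16.6×2.9² = 26.01 kN/m, acting at H/3 = 0.9667 m above the base.
Overturning moment M_o = P_a × H/3 = 26.01 × 0.9667 = 25.14.
Resisting moment M_r = W × 0.85 = 114.1 × 0.85 = 96.98.
FS_overturning = M_r/M_o = 96.98/25.14 = 3.858.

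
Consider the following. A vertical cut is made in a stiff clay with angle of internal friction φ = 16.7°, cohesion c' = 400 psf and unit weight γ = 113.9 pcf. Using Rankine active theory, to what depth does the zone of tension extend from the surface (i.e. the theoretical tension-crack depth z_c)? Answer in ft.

9.44 ft

K_a = tan²(45° − 16.7°/2) = 0.5536; √K_a = 0.7440.
The active pressure is zero where K_a γ z = 2c√K_a, so z_c = 2c/(γ√K_a) = 2×400/(113.9×0.7440) = 9.440 ft.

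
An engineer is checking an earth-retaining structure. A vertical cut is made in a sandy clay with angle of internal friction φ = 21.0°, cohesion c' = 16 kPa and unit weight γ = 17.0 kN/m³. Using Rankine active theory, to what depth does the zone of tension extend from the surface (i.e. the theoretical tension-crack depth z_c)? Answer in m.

2.74 m

K_a = tan²(45° − 21.0°/2) = 0.4724; √K_a = 0.6873.
The active pressure is zero where K_a γ z = 2c√K_a, so z_c = 2c/(γ√K_a) = 2×16/(17.0×0.6873) = 2.739 m.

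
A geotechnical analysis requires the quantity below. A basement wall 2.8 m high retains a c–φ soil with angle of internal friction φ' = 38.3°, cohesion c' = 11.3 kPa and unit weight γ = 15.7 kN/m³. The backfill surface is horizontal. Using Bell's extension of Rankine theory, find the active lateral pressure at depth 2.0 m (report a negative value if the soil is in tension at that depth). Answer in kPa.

-3.58 kPa

K_a = (1 − sin φ)/(1 + sin φ) = 0.2347.
σ_a = K_a γ z − 2c√K_a = 0.2347×15.7×2.0 − 2×11.3×0.4845 = -3.579 kPa.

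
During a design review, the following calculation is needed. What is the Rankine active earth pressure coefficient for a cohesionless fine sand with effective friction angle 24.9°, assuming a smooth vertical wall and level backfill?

0.407

K_a = (1 − sin φ)/(1 + sin φ) = (1 − sin 24.9°)/(1 + sin 24.9°) = 0.4074.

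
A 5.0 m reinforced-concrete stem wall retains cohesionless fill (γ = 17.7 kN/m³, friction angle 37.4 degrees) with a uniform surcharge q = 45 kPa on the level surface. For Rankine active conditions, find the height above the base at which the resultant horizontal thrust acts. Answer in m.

K_a = 0.2443.
Triangular part P₁ = ½K_aγH² = 54.04 at H/3 = 1.667 m; rectangular part P₂ = K_a q H = 54.96 at H/2 = 2.500 m.
ȳ = (P₁·1.667 + P₂·2.500)/(P₁+P₂) = 2.087 m.

2.09 m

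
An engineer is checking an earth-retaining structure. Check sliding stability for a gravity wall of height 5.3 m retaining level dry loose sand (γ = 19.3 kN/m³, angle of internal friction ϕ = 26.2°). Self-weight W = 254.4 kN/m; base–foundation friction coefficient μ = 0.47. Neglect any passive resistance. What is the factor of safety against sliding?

1.14

K_a = tan²(45° − 26.2°/2) = 0.3874.
P_a = ½K_aγH² = 0.5×0.3874×19.3×5.3² = 105.0 kN/m, acting at H/3 = 1.767 m above the base.
FS_sliding = μW / P_a = 0.47×254.4 / 105.0 = 1.139.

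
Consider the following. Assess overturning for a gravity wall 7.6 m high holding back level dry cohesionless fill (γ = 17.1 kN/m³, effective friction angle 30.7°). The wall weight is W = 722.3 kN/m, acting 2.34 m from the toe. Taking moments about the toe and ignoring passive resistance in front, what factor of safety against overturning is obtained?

4.17

K_a = tan²(45° − 30.7°/2) = 0.3240.
P_a = ½K_aγH² = 0.5×0.3240×17.1×7.6² = 160.0 kN/m, acting at H/3 = 2.533 m above the base.
Overturning moment M_o = P_a × H/3 = 160.0 × 2.533 = 405.4.
Resisting moment M_r = W × 2.34 = 722.3 × 2.34 = 1690.
FS_overturning = M_r/M_o = 1690/405.4 = 4.169.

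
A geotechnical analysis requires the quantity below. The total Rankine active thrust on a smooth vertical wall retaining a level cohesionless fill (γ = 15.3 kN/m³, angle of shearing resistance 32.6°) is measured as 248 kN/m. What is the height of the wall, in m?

K_a = 0.2997. P_a = ½ K_a γ H² ⇒ H = √(2P_a/(K_a γ)).
H = √(2×248/(0.2997×15.3)) = 10.40 m.

10.4 m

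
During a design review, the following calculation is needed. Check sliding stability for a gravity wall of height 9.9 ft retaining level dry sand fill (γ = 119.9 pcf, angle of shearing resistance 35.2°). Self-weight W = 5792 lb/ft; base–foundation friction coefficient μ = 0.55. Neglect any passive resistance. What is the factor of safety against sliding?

2.02

K_a = tan²(45° − 35.2°/2) = 0.2687.
P_a = ½K_aγH² = 0.5×0.2687×119.9×9.9² = 1579 lb/ft, acting at H/3 = 3.300 ft above the base.
FS_sliding = μW / P_a = 0.55×5792 / 1579 = 2.018.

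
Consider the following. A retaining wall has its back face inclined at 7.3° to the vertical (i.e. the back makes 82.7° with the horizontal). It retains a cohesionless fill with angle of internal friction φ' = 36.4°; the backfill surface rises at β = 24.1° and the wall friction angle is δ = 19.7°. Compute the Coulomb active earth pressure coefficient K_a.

K_a = sin²(α+φ) / [sin²α · sin(α−δ) · (1 + √{sin(φ+δ)sin(φ−β) / (sin(α−δ)sin(α+β))})²].
With α = 82.7°, φ = 36.4°, δ = 19.7°, β = 24.1°: K_a = 0.4112.

0.411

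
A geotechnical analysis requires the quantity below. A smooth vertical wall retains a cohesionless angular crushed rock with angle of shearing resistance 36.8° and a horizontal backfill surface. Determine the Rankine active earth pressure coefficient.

K_a = (1 − sin φ)/(1 + sin φ) = (1 − sin 36.8°)/(1 + sin 36.8°) = 0.2508.

0.251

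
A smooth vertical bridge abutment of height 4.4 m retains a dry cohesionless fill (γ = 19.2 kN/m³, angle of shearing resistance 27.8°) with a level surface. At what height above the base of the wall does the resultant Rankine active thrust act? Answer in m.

1.47 m

K_a = 0.3639.
The pressure distribution is triangular, so the resultant acts at H/3 above the base = 4.4/3 = 1.467 m.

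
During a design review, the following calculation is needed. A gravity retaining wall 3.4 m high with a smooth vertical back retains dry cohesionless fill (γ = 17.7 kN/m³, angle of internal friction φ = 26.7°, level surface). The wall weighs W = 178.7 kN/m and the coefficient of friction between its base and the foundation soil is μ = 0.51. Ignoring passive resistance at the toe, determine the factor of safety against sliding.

2.34

K_a = tan²(45° − 26.7°/2) = 0.3800.
P_a = ½K_aγH² = 0.5×0.3800×17.7×3.4² = 38.87 kN/m, acting at H/3 = 1.133 m above the base.
FS_sliding = μW / P_a = 0.51×178.7 / 38.87 = 2.345.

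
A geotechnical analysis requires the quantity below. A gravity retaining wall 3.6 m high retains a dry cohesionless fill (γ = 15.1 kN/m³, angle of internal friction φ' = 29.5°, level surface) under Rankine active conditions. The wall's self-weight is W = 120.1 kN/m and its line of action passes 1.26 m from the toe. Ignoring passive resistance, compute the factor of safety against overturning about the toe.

3.79

K_a = tan²(45° − 29.5°/2) = 0.3401.
P_a = ½K_aγH² = 0.5×0.3401×15.1×3.6² = 33.28 kN/m, acting at H/3 = 1.200 m above the base.
Overturning moment M_o = P_a × H/3 = 33.28 × 1.200 = 39.93.
Resisting moment M_r = W × 1.26 = 120.1 × 1.26 = 151.3.
FS_overturning = M_r/M_o = 151.3/39.93 = 3.789.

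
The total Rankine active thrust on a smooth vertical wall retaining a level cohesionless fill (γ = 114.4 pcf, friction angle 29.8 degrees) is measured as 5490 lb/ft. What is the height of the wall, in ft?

K_a = 0.3360. P_a = ½ K_a γ H² ⇒ H = √(2P_a/(K_a γ)).
H = √(2×5490/(0.3360×114.4)) = 16.90 ft.

16.9 ft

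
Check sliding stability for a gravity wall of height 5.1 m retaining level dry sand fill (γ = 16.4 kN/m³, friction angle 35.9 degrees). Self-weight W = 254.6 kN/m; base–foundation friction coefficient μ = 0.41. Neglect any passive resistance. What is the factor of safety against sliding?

K_a = tan²(45° − 35.9°/2) = 0.2607.
P_a = ½K_aγH² = 0.5×0.2607×16.4×5.1² = 55.61 kN/m, acting at H/3 = 1.700 m above the base.
FS_sliding = μW / P_a = 0.41×254.6 / 55.61 = 1.877.

1.88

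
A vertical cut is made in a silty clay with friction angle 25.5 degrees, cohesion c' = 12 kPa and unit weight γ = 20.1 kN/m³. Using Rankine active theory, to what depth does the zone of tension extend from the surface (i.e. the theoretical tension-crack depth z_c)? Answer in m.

1.89 m

K_a = tan²(45° − 25.5°/2) = 0.3981; √K_a = 0.6310.
The active pressure is zero where K_a γ z = 2c√K_a, so z_c = 2c/(γ√K_a) = 2×12/(20.1×0.6310) = 1.892 m.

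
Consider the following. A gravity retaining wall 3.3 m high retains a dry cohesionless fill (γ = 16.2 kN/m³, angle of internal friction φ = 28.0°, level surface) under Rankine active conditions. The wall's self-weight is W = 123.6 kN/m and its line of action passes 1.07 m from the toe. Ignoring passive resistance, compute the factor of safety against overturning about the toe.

K_a = tan²(45° − 28.0°/2) = 0.3610.
P_a = ½K_aγH² = 0.5×0.3610×16.2×3.3² = 31.85 kN/m, acting at H/3 = 1.100 m above the base.
Overturning moment M_o = P_a × H/3 = 31.85 × 1.100 = 35.03.
Resisting moment M_r = W × 1.07 = 123.6 × 1.07 = 132.3.
FS_overturning = M_r/M_o = 132.3/35.03 = 3.775.

3.78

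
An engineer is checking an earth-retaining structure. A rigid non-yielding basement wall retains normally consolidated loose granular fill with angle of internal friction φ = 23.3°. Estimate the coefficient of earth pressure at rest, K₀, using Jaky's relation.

K₀ = 1 − sin φ' = 1 − sin 23.3° = 0.6045.

0.604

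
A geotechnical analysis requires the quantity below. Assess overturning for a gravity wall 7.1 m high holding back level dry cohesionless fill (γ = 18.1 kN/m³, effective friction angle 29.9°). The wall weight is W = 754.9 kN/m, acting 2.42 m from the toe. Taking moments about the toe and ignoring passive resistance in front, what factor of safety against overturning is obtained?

K_a = tan²(45° − 29.9°/2) = 0.3347.
P_a = ½K_aγH² = 0.5×0.3347×18.1×7.1² = 152.7 kN/m, acting at H/3 = 2.367 m above the base.
Overturning moment M_o = P_a × H/3 = 152.7 × 2.367 = 361.4.
Resisting moment M_r = W × 2.42 = 754.9 × 2.42 = 1827.
FS_overturning = M_r/M_o = 1827/361.4 = 5.056.

5.06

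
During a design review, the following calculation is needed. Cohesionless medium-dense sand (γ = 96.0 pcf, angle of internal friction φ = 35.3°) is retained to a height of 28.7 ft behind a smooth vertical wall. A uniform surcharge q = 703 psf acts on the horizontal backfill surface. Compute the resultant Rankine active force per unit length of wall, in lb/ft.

16000 lb/ft

K_a = tan²(45° − φ/2) = 0.2675.
Soil triangle: ½ K_a γ H² = 0.5×0.2675×96.0×28.7² = 10580 lb/ft.
Surcharge rectangle: K_a q H = 0.2675×703×28.7 = 5398 lb/ft.
Total = 10580 + 5398 = 15980 lb/ft.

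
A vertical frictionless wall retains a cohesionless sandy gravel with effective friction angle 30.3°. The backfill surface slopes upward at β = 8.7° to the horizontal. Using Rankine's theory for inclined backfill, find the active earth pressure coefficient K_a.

K_a = cos β · (cos β − √(cos²β − cos²φ)) / (cos β + √(cos²β − cos²φ)).
cos β = 0.9885, cos φ = 0.8634, √(cos²β − cos²φ) = 0.4813.
K_a = 0.9885 × (0.9885 − 0.4813)/(0.9885 + 0.4813) = 0.3411.

0.341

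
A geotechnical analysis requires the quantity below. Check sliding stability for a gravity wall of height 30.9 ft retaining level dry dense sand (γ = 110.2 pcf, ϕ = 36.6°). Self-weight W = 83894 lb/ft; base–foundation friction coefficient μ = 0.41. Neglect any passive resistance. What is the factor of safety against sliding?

K_a = tan²(45° − 36.6°/2) = 0.2530.
P_a = ½K_aγH² = 0.5×0.2530×110.2×30.9² = 13310 lb/ft, acting at H/3 = 10.30 ft above the base.
FS_sliding = μW / P_a = 0.41×83894 / 13310 = 2.585.

2.58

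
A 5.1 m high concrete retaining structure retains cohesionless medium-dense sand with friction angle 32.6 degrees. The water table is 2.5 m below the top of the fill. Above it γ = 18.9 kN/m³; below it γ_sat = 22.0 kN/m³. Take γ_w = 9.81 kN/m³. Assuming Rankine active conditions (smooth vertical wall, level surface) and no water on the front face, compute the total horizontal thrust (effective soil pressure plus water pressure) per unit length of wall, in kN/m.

100 kN/m

K_a = tan²(45° − φ/2) = 0.2997.
γ' = 22.0 − 9.81 = 12.19 kN/m³. Depth below WT = 2.6 m.
σ'_h at WT = K_a γ d_w = 14.16 kPa; at base = 14.16 + K_a γ' × 2.6 = 23.66 kPa.
P₁ (0–2.5 m) = ½×14.16×2.5 = 17.70. P₂ (2.5–5.1 m) = ½(14.16+23.66)×2.6 = 49.17.
P_w = ½ γ_w h₂² = 0.5×9.81×2.6² = 33.16. Total = 17.70+49.17+33.16 = 100.0 kN/m.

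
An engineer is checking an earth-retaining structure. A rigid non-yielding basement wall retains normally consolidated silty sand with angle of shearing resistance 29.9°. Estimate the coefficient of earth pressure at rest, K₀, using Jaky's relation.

0.502

K₀ = 1 − sin φ' = 1 − sin 29.9° = 0.5015.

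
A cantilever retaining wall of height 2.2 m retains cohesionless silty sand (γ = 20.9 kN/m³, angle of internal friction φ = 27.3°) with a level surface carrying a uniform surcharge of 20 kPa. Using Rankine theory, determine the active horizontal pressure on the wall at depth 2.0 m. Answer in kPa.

K_a = (1 − sin φ)/(1 + sin φ) = 0.3711.
σ_v = γz + q = 20.9 × 2.0 + 20 = 61.80 kPa.
σ_h = K_a σ_v = 0.3711 × 61.80 = 22.94 kPa.

22.9 kPa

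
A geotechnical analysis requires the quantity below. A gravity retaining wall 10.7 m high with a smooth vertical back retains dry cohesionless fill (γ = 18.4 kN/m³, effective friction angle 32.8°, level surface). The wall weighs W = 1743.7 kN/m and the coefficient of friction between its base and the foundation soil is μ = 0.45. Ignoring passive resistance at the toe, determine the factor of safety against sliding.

K_a = tan²(45° − 32.8°/2) = 0.2973.
P_a = ½K_aγH² = 0.5×0.2973×18.4×10.7² = 313.1 kN/m, acting at H/3 = 3.567 m above the base.
FS_sliding = μW / P_a = 0.45×1743.7 / 313.1 = 2.506.

2.51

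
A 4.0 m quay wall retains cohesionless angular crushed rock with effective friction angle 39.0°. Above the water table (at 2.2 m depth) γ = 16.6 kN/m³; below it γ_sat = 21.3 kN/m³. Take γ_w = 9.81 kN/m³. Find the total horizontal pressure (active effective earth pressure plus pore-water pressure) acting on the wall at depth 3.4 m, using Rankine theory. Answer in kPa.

23.2 kPa

K_a = (1 − sin φ)/(1 + sin φ) = 0.2275.
γ' = 21.3 − 9.81 = 11.49 kN/m³.
Effective vertical stress at 3.4 m: σ'_v = 16.6×2.2 + 11.49×1.20 = 50.31 kPa.
σ'_h = K_a σ'_v = 0.2275 × 50.31 = 11.45 kPa; u = γ_w × 1.20 = 11.77 kPa.
Total σ_h = 11.45 + 11.77 = 23.22 kPa.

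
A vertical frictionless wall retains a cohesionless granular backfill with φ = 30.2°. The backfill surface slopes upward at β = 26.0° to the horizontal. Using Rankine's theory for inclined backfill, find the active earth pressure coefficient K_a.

K_a = cos β · (cos β − √(cos²β − cos²φ)) / (cos β + √(cos²β − cos²φ)).
cos β = 0.8988, cos φ = 0.8643, √(cos²β − cos²φ) = 0.2467.
K_a = 0.8988 × (0.8988 − 0.2467)/(0.8988 + 0.2467) = 0.5117.

0.512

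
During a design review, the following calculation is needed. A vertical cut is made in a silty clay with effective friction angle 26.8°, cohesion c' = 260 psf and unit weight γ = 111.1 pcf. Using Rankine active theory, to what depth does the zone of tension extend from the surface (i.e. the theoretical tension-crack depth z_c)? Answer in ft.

K_a = tan²(45° − 26.8°/2) = 0.3785; √K_a = 0.6152.
The active pressure is zero where K_a γ z = 2c√K_a, so z_c = 2c/(γ√K_a) = 2×260/(111.1×0.6152) = 7.608 ft.

7.61 ft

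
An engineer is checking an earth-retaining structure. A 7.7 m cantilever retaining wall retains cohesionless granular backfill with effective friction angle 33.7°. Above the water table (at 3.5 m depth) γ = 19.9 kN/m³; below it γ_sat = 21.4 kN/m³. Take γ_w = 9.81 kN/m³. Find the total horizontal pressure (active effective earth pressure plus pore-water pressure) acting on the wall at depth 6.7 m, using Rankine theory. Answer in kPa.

62.0 kPa

K_a = (1 − sin φ)/(1 + sin φ) = 0.2863.
γ' = 21.4 − 9.81 = 11.59 kN/m³.
Effective vertical stress at 6.7 m: σ'_v = 19.9×3.5 + 11.59×3.20 = 106.7 kPa.
σ'_h = K_a σ'_v = 0.2863 × 106.7 = 30.56 kPa; u = γ_w × 3.20 = 31.39 kPa.
Total σ_h = 30.56 + 31.39 = 61.95 kPa.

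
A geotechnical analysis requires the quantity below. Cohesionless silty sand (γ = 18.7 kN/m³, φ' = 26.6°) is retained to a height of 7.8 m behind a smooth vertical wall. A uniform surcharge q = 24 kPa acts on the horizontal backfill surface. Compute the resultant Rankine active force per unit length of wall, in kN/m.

288 kN/m

K_a = tan²(45° − φ/2) = 0.3814.
Soil triangle: ½ K_a γ H² = 0.5×0.3814×18.7×7.8² = 217.0 kN/m.
Surcharge rectangle: K_a q H = 0.3814×24×7.8 = 71.41 kN/m.
Total = 217.0 + 71.41 = 288.4 kN/m.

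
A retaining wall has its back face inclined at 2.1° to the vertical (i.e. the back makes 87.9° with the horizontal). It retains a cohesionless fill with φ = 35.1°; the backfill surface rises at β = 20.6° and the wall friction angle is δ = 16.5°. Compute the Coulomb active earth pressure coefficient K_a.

0.345

K_a = sin²(α+φ) / [sin²α · sin(α−δ) · (1 + √{sin(φ+δ)sin(φ−β) / (sin(α−δ)sin(α+β))})²].
With α = 87.9°, φ = 35.1°, δ = 16.5°, β = 20.6°: K_a = 0.3452.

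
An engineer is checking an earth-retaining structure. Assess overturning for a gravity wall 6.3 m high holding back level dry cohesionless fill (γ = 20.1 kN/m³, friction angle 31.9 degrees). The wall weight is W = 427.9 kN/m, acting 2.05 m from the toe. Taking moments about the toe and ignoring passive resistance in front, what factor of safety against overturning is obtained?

3.39

K_a = tan²(45° − 31.9°/2) = 0.3085.
P_a = ½K_aγH² = 0.5×0.3085×20.1×6.3² = 123.1 kN/m, acting at H/3 = 2.100 m above the base.
Overturning moment M_o = P_a × H/3 = 123.1 × 2.100 = 258.4.
Resisting moment M_r = W × 2.05 = 427.9 × 2.05 = 877.2.
FS_overturning = M_r/M_o = 877.2/258.4 = 3.394.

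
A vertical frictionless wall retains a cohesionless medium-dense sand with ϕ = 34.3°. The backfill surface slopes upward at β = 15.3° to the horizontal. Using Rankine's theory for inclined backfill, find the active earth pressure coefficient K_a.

K_a = cos β · (cos β − √(cos²β − cos²φ)) / (cos β + √(cos²β − cos²φ)).
cos β = 0.9646, cos φ = 0.8261, √(cos²β − cos²φ) = 0.4979.
K_a = 0.9646 × (0.9646 − 0.4979)/(0.9646 + 0.4979) = 0.3078.

0.308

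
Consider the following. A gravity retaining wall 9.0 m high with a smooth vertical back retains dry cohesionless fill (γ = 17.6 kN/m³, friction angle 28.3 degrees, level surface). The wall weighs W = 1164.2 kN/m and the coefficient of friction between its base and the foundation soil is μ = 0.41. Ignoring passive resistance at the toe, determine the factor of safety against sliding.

1.88

K_a = tan²(45° − 28.3°/2) = 0.3568.
P_a = ½K_aγH² = 0.5×0.3568×17.6×9.0² = 254.3 kN/m, acting at H/3 = 3.000 m above the base.
FS_sliding = μW / P_a = 0.41×1164.2 / 254.3 = 1.877.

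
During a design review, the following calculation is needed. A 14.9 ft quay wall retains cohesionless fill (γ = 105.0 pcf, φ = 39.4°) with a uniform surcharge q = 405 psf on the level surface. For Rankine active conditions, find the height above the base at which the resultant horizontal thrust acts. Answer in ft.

5.81 ft

K_a = 0.2234.
Triangular part P₁ = ½K_aγH² = 2604 at H/3 = 4.967 ft; rectangular part P₂ = K_a q H = 1348 at H/2 = 7.450 ft.
ȳ = (P₁·4.967 + P₂·7.450)/(P₁+P₂) = 5.814 ft.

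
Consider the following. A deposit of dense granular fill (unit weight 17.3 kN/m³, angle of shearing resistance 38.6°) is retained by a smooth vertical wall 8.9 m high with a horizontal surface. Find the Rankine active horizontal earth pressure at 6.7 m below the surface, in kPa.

26.8 kPa

K_a = (1 − sin φ)/(1 + sin φ) = 0.2316.
σ_h = K_a γ z = 0.2316 × 17.3 × 6.7 = 26.85 kPa.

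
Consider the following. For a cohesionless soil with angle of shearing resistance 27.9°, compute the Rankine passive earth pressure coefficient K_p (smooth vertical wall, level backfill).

K_p = (1 + sin φ)/(1 − sin φ) = tan²(45° + 27.9°/2) = 2.759.

2.76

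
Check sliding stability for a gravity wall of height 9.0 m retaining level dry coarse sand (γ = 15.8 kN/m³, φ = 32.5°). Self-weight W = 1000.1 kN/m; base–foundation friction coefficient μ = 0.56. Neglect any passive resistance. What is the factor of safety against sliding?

2.91

K_a = tan²(45° − 32.5°/2) = 0.3010.
P_a = ½K_aγH² = 0.5×0.3010×15.8×9.0² = 192.6 kN/m, acting at H/3 = 3.000 m above the base.
FS_sliding = μW / P_a = 0.56×1000.1 / 192.6 = 2.908.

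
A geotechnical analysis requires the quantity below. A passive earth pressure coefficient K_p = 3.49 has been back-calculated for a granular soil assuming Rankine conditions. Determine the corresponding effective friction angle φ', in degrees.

33.7°

K_p = (1+sin φ)/(1−sin φ) ⇒ sin φ = (K_p − 1)/(K_p + 1) = 0.5546.
φ = arcsin(0.5546) = 33.68°.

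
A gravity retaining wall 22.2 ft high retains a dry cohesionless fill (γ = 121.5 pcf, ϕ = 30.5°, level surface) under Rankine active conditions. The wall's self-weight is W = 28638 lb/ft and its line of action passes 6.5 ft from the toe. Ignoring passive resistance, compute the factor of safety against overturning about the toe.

2.57

K_a = tan²(45° − 30.5°/2) = 0.3267.
P_a = ½K_aγH² = 0.5×0.3267×121.5×22.2² = 9780 lb/ft, acting at H/3 = 7.400 ft above the base.
Overturning moment M_o = P_a × H/3 = 9780 × 7.400 = 72370.
Resisting moment M_r = W × 6.5 = 28638 × 6.5 = 186100.
FS_overturning = M_r/M_o = 186100/72370 = 2.572.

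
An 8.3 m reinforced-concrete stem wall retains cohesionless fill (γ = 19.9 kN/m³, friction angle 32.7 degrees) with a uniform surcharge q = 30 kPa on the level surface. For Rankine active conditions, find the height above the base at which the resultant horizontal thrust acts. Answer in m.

K_a = 0.2985.
Triangular part P₁ = ½K_aγH² = 204.6 at H/3 = 2.767 m; rectangular part P₂ = K_a q H = 74.33 at H/2 = 4.150 m.
ȳ = (P₁·2.767 + P₂·4.150)/(P₁+P₂) = 3.135 m.

3.14 m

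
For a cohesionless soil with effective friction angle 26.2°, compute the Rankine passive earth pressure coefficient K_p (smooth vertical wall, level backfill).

K_p = (1 + sin φ)/(1 − sin φ) = tan²(45° + 26.2°/2) = 2.581.

2.58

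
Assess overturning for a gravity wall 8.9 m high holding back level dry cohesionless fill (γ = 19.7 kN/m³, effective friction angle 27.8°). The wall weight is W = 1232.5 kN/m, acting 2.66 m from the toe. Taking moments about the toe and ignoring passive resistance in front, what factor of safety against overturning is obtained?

K_a = tan²(45° − 27.8°/2) = 0.3639.
P_a = ½K_aγH² = 0.5×0.3639×19.7×8.9² = 283.9 kN/m, acting at H/3 = 2.967 m above the base.
Overturning moment M_o = P_a × H/3 = 283.9 × 2.967 = 842.3.
Resisting moment M_r = W × 2.66 = 1232.5 × 2.66 = 3278.
FS_overturning = M_r/M_o = 3278/842.3 = 3.892.

3.89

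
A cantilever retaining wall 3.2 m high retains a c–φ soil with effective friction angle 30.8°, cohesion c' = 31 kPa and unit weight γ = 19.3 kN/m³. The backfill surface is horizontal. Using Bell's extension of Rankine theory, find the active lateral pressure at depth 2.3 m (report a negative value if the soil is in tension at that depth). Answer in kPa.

K_a = (1 − sin φ)/(1 + sin φ) = 0.3227.
σ_a = K_a γ z − 2c√K_a = 0.3227×19.3×2.3 − 2×31×0.5681 = -20.90 kPa.

-20.9 kPa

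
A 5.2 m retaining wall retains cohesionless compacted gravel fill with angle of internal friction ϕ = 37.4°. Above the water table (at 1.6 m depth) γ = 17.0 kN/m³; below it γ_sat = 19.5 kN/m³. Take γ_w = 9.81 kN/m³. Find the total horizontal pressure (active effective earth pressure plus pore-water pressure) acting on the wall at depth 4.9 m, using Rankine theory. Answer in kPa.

K_a = (1 − sin φ)/(1 + sin φ) = 0.2443.
γ' = 19.5 − 9.81 = 9.690 kN/m³.
Effective vertical stress at 4.9 m: σ'_v = 17.0×1.6 + 9.690×3.30 = 59.18 kPa.
σ'_h = K_a σ'_v = 0.2443 × 59.18 = 14.45 kPa; u = γ_w × 3.30 = 32.37 kPa.
Total σ_h = 14.45 + 32.37 = 46.83 kPa.

46.8 kPa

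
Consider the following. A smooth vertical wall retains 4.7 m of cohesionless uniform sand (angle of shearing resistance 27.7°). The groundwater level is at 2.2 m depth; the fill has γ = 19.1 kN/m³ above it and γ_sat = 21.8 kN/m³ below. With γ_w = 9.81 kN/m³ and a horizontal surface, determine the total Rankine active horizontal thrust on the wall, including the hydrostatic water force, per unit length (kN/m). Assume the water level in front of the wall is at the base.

K_a = tan²(45° − φ/2) = 0.3653.
γ' = 21.8 − 9.81 = 11.99 kN/m³. Depth below WT = 2.5 m.
σ'_h at WT = K_a γ d_w = 15.35 kPa; at base = 15.35 + K_a γ' × 2.5 = 26.30 kPa.
P₁ (0–2.2 m) = ½×15.35×2.2 = 16.89. P₂ (2.2–4.7 m) = ½(15.35+26.30)×2.5 = 52.07.
P_w = ½ γ_w h₂² = 0.5×9.81×2.5² = 30.66. Total = 16.89+52.07+30.66 = 99.61 kN/m.

99.6 kN/m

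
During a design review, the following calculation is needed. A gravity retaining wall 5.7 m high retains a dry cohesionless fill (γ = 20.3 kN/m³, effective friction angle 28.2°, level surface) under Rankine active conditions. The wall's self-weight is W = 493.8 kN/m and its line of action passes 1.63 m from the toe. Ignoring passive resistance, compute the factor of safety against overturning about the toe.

K_a = tan²(45° − 28.2°/2) = 0.3582.
P_a = ½K_aγH² = 0.5×0.3582×20.3×5.7² = 118.1 kN/m, acting at H/3 = 1.900 m above the base.
Overturning moment M_o = P_a × H/3 = 118.1 × 1.900 = 224.4.
Resisting moment M_r = W × 1.63 = 493.8 × 1.63 = 804.9.
FS_overturning = M_r/M_o = 804.9/224.4 = 3.586.

3.59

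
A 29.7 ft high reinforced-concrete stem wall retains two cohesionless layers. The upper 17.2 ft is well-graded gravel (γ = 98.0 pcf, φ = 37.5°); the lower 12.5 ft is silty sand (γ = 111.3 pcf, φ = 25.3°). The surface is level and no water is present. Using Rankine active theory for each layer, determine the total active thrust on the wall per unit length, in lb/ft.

15500 lb/ft

K_a1 = tan²(45°−37.5°/2) = 0.2432; K_a2 = tan²(45°−25.3°/2) = 0.4012.
Layer 1: σ at base = K_a1 γ₁ h₁ = 409.9 psf; P₁ = ½×409.9×17.2 = 3525.
Layer 2: σ_v at top = γ₁h₁ = 1686; σ_h top = K_a2×1686 = 676.2; σ_h base = K_a2×(1686+111.3×12.5) = 1234.
P₂ = ½(676.2+1234)×12.5 = 11940. Total P_a = 3525+11940 = 15470 lb/ft.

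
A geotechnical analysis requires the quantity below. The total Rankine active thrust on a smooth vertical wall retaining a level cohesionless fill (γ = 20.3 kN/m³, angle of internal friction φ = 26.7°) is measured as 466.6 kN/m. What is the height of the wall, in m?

11.0 m

K_a = 0.3800. P_a = ½ K_a γ H² ⇒ H = √(2P_a/(K_a γ)).
H = √(2×466.6/(0.3800×20.3)) = 11.00 m.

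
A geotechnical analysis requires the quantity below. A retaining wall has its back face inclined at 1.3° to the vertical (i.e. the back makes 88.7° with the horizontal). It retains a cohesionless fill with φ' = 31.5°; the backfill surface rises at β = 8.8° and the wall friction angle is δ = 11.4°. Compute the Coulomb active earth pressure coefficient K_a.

0.331

K_a = sin²(α+φ) / [sin²α · sin(α−δ) · (1 + √{sin(φ+δ)sin(φ−β) / (sin(α−δ)sin(α+β))})²].
With α = 88.7°, φ = 31.5°, δ = 11.4°, β = 8.8°: K_a = 0.3311.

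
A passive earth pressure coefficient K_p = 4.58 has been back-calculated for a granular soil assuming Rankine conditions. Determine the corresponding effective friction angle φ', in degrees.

K_p = (1+sin φ)/(1−sin φ) ⇒ sin φ = (K_p − 1)/(K_p + 1) = 0.6416.
φ = arcsin(0.6416) = 39.91°.

39.9°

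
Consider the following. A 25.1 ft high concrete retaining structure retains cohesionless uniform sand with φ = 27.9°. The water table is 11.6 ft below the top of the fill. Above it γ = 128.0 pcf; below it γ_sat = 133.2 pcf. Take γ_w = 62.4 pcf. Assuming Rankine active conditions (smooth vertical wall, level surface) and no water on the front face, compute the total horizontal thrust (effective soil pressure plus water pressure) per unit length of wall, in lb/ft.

K_a = tan²(45° − φ/2) = 0.3625.
γ' = 133.2 − 62.4 = 70.80 pcf. Depth below WT = 13.5 ft.
σ'_h at WT = K_a γ d_w = 538.2 psf; at base = 538.2 + K_a γ' × 13.5 = 884.6 psf.
P₁ (0–11.6 ft) = ½×538.2×11.6 = 3121. P₂ (11.6–25.1 ft) = ½(538.2+884.6)×13.5 = 9604.
P_w = ½ γ_w h₂² = 0.5×62.4×13.5² = 5686. Total = 3121+9604+5686 = 18410 lb/ft.

18400 lb/ft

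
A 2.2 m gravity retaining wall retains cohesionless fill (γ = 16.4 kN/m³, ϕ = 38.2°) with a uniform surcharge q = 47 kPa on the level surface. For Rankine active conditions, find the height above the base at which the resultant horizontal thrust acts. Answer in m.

0.998 m

K_a = 0.2358.
Triangular part P₁ = ½K_aγH² = 9.358 at H/3 = 0.7333 m; rectangular part P₂ = K_a q H = 24.38 at H/2 = 1.100 m.
ȳ = (P₁·0.7333 + P₂·1.100)/(P₁+P₂) = 0.9983 m.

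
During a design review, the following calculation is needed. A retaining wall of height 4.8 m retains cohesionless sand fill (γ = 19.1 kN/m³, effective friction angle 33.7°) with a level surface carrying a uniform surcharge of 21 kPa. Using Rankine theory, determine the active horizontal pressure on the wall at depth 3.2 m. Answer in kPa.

K_a = (1 − sin φ)/(1 + sin φ) = 0.2863.
σ_v = γz + q = 19.1 × 3.2 + 21 = 82.12 kPa.
σ_h = K_a σ_v = 0.2863 × 82.12 = 23.51 kPa.

23.5 kPa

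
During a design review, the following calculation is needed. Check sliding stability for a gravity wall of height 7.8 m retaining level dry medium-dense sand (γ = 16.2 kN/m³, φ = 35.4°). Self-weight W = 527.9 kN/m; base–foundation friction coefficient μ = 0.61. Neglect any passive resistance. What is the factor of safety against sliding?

2.45

K_a = tan²(45° − 35.4°/2) = 0.2664.
P_a = ½K_aγH² = 0.5×0.2664×16.2×7.8² = 131.3 kN/m, acting at H/3 = 2.600 m above the base.
FS_sliding = μW / P_a = 0.61×527.9 / 131.3 = 2.453.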